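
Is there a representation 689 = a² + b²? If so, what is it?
8² + 25² (a=8, b=25)

Factorization: 689 = 13 × 53
By Fermat: n is sum of two squares iff every prime p ≡ 3 (mod 4) appears to even power.
All primes ≡ 3 (mod 4) appear to even power.
Search a = 0, 1, 2, … for 689 - a² a perfect square: first hit at a = 8: 689 - 64 = 625 = 25².
689 = 8² + 25² = 64 + 625 ✓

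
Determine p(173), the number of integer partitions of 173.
362326859895

p(n) counts ways to write n as a sum of positive integers (order ignored).
Euler's pentagonal recurrence: p(k) = p(k-1) + p(k-2) - p(k-5) - p(k-7) + p(k-12) + p(k-15) - ... (offsets j(3j∓1)/2, signs ++--, p(0)=1, p(<0)=0).
DP table for k = 0..172: p(0)=1, p(1)=1, p(2)=2, p(3)=3, p(4)=5, p(5)=7, p(6)=11, p(7)=15, p(8)=22, p(9)=30, p(10)=42, p(11)=56, p(12)=77, p(13)=101, p(14)=135, p(15)=176, p(16)=231, p(17)=297, p(18)=385, p(19)=490, p(20)=627, p(21)=792, p(22)=1002, p(23)=1255, p(24)=1575, p(25)=1958, p(26)=2436, p(27)=3010, p(28)=3718, p(29)=4565, p(30)=5604, p(31)=6842, p(32)=8349, p(33)=10143, p(34)=12310, p(35)=14883, p(36)=17977, p(37)=21637, p(38)=26015, p(39)=31185, p(40)=37338, p(41)=44583, p(42)=53174, p(43)=63261, p(44)=75175, p(45)=89134, p(46)=105558, p(47)=124754, p(48)=147273, p(49)=173525, p(50)=204226, p(51)=239943, p(52)=281589, p(53)=329931, p(54)=386155, p(55)=451276, p(56)=526823, p(57)=614154, p(58)=715220, p(59)=831820, p(60)=966467, p(61)=1121505, p(62)=1300156, p(63)=1505499, p(64)=1741630, p(65)=2012558, p(66)=2323520, p(67)=2679689, p(68)=3087735, p(69)=3554345, p(70)=4087968, p(71)=4697205, p(72)=5392783, p(73)=6185689, p(74)=7089500, p(75)=8118264, p(76)=9289091, p(77)=10619863, p(78)=12132164, p(79)=13848650, p(80)=15796476, p(81)=18004327, p(82)=20506255, p(83)=23338469, p(84)=26543660, p(85)=30167357, p(86)=34262962, p(87)=38887673, p(88)=44108109, p(89)=49995925, p(90)=56634173, p(91)=64112359, p(92)=72533807, p(93)=82010177, p(94)=92669720, p(95)=104651419, p(96)=118114304, p(97)=133230930, p(98)=150198136, p(99)=169229875, p(100)=190569292, p(101)=214481126, p(102)=241265379, p(103)=271248950, p(104)=304801365, p(105)=342325709, p(106)=384276336, p(107)=431149389, p(108)=483502844, p(109)=541946240, p(110)=607163746, p(111)=679903203, p(112)=761002156, p(113)=851376628, p(114)=952050665, p(115)=1064144451, p(116)=1188908248, p(117)=1327710076, p(118)=1482074143, p(119)=1653668665, p(120)=1844349560, p(121)=2056148051, p(122)=2291320912, p(123)=2552338241, p(124)=2841940500, p(125)=3163127352, p(126)=3519222692, p(127)=3913864295, p(128)=4351078600, p(129)=4835271870, p(130)=5371315400, p(131)=5964539504, p(132)=6620830889, p(133)=7346629512, p(134)=8149040695, p(135)=9035836076, p(136)=10015581680, p(137)=11097645016, p(138)=12292341831, p(139)=13610949895, p(140)=15065878135, p(141)=16670689208, p(142)=18440293320, p(143)=20390982757, p(144)=22540654445, p(145)=24908858009, p(146)=27517052599, p(147)=30388671978, p(148)=33549419497, p(149)=37027355200, p(150)=40853235313, p(151)=45060624582, p(152)=49686288421, p(153)=54770336324, p(154)=60356673280, p(155)=66493182097, p(156)=73232243759, p(157)=80630964769, p(158)=88751778802, p(159)=97662728555, p(160)=107438159466, p(161)=118159068427, p(162)=129913904637, p(163)=142798995930, p(164)=156919475295, p(165)=172389800255, p(166)=189334822579, p(167)=207890420102, p(168)=228204732751, p(169)=250438925115, p(170)=274768617130, p(171)=301384802048, p(172)=330495499613.
Final step: p(173) = p(172) + p(171) - p(168) - p(166) + p(161) + p(158) - p(151) - p(147) + p(138) + p(133) - p(122) - p(116) + p(103) + p(96) - p(81) - p(73) + p(56) + p(47) - p(28) - p(18)
= 330495499613 + 301384802048 - 228204732751 - 189334822579 + 118159068427 + 88751778802 - 45060624582 - 30388671978 + 12292341831 + 7346629512 - 2291320912 - 1188908248 + 271248950 + 118114304 - 18004327 - 6185689 + 526823 + 124754 - 3718 - 385
= 362326859895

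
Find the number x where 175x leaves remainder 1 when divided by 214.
203

gcd(175, 214) = 1, so the inverse exists.
Extended Euclidean algorithm on (214, 175):
214 = 1 × 175 + 39  ⟹  39 = (1)·214 + (-1)·175
175 = 4 × 39 + 19  ⟹  19 = (-4)·214 + (5)·175
39 = 2 × 19 + 1  ⟹  1 = (9)·214 + (-11)·175
So (-11)·175 ≡ 1 (mod 214), i.e. 175^(-1) ≡ -11 ≡ 203 (mod 214).
Check: 175 × 203 = 35525 ≡ 1 (mod 214)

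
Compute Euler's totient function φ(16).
8

16 = 2^4
φ(n) = n × ∏(1 - 1/p) for each prime p dividing n
φ(16) = 16 × (1 - 1/2) = 8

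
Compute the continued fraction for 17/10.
[1; 1, 2, 3]

Euclidean algorithm steps:
17 = 1 × 10 + 7
10 = 1 × 7 + 3
7 = 2 × 3 + 1
3 = 3 × 1 + 0
Continued fraction: [1; 1, 2, 3]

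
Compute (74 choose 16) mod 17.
0

Using Lucas' theorem:
Write n=74 and k=16 in base 17:
n in base 17: [4, 6]
k in base 17: [0, 16]
C(74,16) mod 17 = ∏ C(n_i, k_i) mod 17
Digit binomials (mod 17): C(4,0) = 1; C(6,16) = 0 (k_i > n_i)
Product: 1 × 0 = 0 ≡ 0 (mod 17)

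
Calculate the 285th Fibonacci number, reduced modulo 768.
2

Matrix identity: Q^n = [[F_(n+1), F_n], [F_n, F_(n-1)]] with Q = [[1,1],[1,0]].
n = 285 = 100011101₂. Square-and-multiply, entries mod 768:
Q^1 = [[1,1],[1,0]]
Q^2 = (Q^1)² = [[2,1],[1,1]]
Q^4 = (Q^2)² = [[5,3],[3,2]]
Q^8 = (Q^4)² = [[34,21],[21,13]]
Q^17 = (Q^8)²·Q = [[280,61],[61,219]]
Q^35 = (Q^17)²·Q = [[432,713],[713,487]]
Q^71 = (Q^35)²·Q = [[96,721],[721,143]]
Q^142 = (Q^71)² = [[673,287],[287,386]]
Q^285 = (Q^142)²·Q = [[575,2],[2,573]]
F_285 mod 768 = Q^285[0][1] = 2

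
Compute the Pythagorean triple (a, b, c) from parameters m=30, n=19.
(539, 1140, 1261)

Euclid's formula: a = m² - n², b = 2mn, c = m² + n²
m = 30, n = 19
a = 30² - 19² = 900 - 361 = 539
b = 2 × 30 × 19 = 1140
c = 30² + 19² = 900 + 361 = 1261
Verification: 539² + 1140² = 290521 + 1299600 = 1590121 = 1261² ✓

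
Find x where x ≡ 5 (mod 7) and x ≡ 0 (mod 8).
40

Using Chinese Remainder Theorem:
M = 7 × 8 = 56
M1 = 8, M2 = 7
y1 = 8^(-1) mod 7 = 1
y2 = 7^(-1) mod 8 = 7
x = (5×8×1 + 0×7×7) mod 56 = 40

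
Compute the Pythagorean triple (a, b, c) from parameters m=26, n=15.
(451, 780, 901)

Euclid's formula: a = m² - n², b = 2mn, c = m² + n²
m = 26, n = 15
a = 26² - 15² = 676 - 225 = 451
b = 2 × 26 × 15 = 780
c = 26² + 15² = 676 + 225 = 901
Verification: 451² + 780² = 203401 + 608400 = 811801 = 901² ✓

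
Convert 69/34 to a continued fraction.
[2; 34]

Euclidean algorithm steps:
69 = 2 × 34 + 1
34 = 34 × 1 + 0
Continued fraction: [2; 34]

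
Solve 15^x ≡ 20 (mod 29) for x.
4

Baby-step giant-step with step n = ⌈√29⌉ = 6.
Baby steps 15^j mod 29 (j:value) for j=0..5: 0:1, 1:15, 2:22, 3:11, 4:20, 5:10.
h = 20 is already in the table at j=4, so x = 4.
Check: 15^4 ≡ 20 (mod 29).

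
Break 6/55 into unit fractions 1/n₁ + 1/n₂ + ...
1/10 + 1/110

Greedy algorithm:
6/55: ceiling(55/6) = 10, use 1/10
1/110: ceiling(110/1) = 110, use 1/110
Result: 6/55 = 1/10 + 1/110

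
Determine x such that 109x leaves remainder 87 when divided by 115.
x ≡ 43 (mod 115)

gcd(109, 115) = 1, which divides 87, so solutions exist.
Find 109^(-1) mod 115 by the extended Euclidean algorithm:
115 = 1 × 109 + 6  ⟹  6 = (1)·115 + (-1)·109
109 = 18 × 6 + 1  ⟹  1 = (-18)·115 + (19)·109
So (19)·109 ≡ 1 (mod 115), i.e. 109^(-1) ≡ 19 (mod 115).
x ≡ 19 × 87 = 1653 ≡ 43 (mod 115).
Check: 109 × 43 = 4687 ≡ 87 (mod 115).
Unique solution: x ≡ 43 (mod 115)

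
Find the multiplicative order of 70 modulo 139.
138

139 is prime, so ord(70) divides φ(139) = 138.
Divisors of 138: 1, 2, 3, 6, 23, 46, 69, 138.
Repeated squaring: 70^1 ≡ 70, 70^2 ≡ 35, 70^4 ≡ 113, 70^8 ≡ 120, 70^16 ≡ 83, 70^32 ≡ 78, 70^64 ≡ 107, 70^128 ≡ 51 (mod 139).
Test 70^d mod 139 for each divisor d in increasing order:
70^1 ≡ 70
70^2 ≡ 35
70^3 = 70^2·70^1 ≡ 87
70^6 = 70^4·70^2 ≡ 63
70^23 = 70^16·70^4·70^2·70^1 ≡ 43
70^46 = 70^32·70^8·70^4·70^2 ≡ 42
70^69 = 70^64·70^4·70^1 ≡ 138
70^138 = 70^128·70^8·70^2 ≡ 1  ← first divisor giving 1
The order is 138.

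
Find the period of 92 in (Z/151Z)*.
10

151 is prime, so ord(92) divides φ(151) = 150.
Divisors of 150: 1, 2, 3, 5, 6, 10, 15, 25, 30, 50, 75, 150.
Repeated squaring: 92^1 ≡ 92, 92^2 ≡ 8, 92^4 ≡ 64, 92^8 ≡ 19, 92^16 ≡ 59, 92^32 ≡ 8, 92^64 ≡ 64, 92^128 ≡ 19 (mod 151).
Test 92^d mod 151 for each divisor d in increasing order:
92^1 ≡ 92
92^2 ≡ 8
92^3 = 92^2·92^1 ≡ 132
92^5 = 92^4·92^1 ≡ 150
92^6 = 92^4·92^2 ≡ 59
92^10 = 92^8·92^2 ≡ 1  ← first divisor giving 1
The order is 10.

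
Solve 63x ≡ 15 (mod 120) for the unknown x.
x ≡ 25 (mod 40)

gcd(63, 120) = 3, which divides 15, so solutions exist.
Divide through by 3: 21x ≡ 5 (mod 40).
Find 21^(-1) mod 40 by the extended Euclidean algorithm:
40 = 1 × 21 + 19  ⟹  19 = (1)·40 + (-1)·21
21 = 1 × 19 + 2  ⟹  2 = (-1)·40 + (2)·21
19 = 9 × 2 + 1  ⟹  1 = (10)·40 + (-19)·21
So (-19)·21 ≡ 1 (mod 40), i.e. 21^(-1) ≡ -19 ≡ 21 (mod 40).
x ≡ 21 × 5 = 105 ≡ 25 (mod 40).
Check: 63 × 25 = 1575 ≡ 15 (mod 120).
x ≡ 25 (mod 40), giving 3 solutions mod 120.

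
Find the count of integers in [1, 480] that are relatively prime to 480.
128

480 = 2^5 × 3 × 5
φ(n) = n × ∏(1 - 1/p) for each prime p dividing n
φ(480) = 480 × (1 - 1/2) × (1 - 1/3) × (1 - 1/5) = 128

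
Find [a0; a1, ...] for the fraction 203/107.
[1; 1, 8, 1, 2, 1, 2]

Euclidean algorithm steps:
203 = 1 × 107 + 96
107 = 1 × 96 + 11
96 = 8 × 11 + 8
11 = 1 × 8 + 3
8 = 2 × 3 + 2
3 = 1 × 2 + 1
2 = 2 × 1 + 0
Continued fraction: [1; 1, 8, 1, 2, 1, 2]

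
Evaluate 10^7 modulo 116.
104

Repeated squaring. Binary of 7 = 111.
10^1 ≡ 10 (mod 116); 10^2 ≡ 100 (mod 116); 10^4 ≡ 24 (mod 116)
10^7 = 10^1 × 10^2 × 10^4 ≡ 104 (mod 116)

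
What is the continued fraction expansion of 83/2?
[41; 2]

Euclidean algorithm steps:
83 = 41 × 2 + 1
2 = 2 × 1 + 0
Continued fraction: [41; 2]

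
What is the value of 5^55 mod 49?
33

Repeated squaring. Binary of 55 = 110111.
5^1 ≡ 5 (mod 49); 5^2 ≡ 25 (mod 49); 5^4 ≡ 37 (mod 49); 5^8 ≡ 46 (mod 49); 5^16 ≡ 9 (mod 49); 5^32 ≡ 32 (mod 49)
5^55 = 5^1 × 5^2 × 5^4 × 5^16 × 5^32 ≡ 33 (mod 49)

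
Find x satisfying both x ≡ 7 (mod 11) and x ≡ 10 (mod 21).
73

Using Chinese Remainder Theorem:
M = 11 × 21 = 231
M1 = 21, M2 = 11
y1 = 21^(-1) mod 11 = 10
y2 = 11^(-1) mod 21 = 2
x = (7×21×10 + 10×11×2) mod 231 = 73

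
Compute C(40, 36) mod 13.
0

Using Lucas' theorem:
Write n=40 and k=36 in base 13:
n in base 13: [3, 1]
k in base 13: [2, 10]
C(40,36) mod 13 = ∏ C(n_i, k_i) mod 13
Digit binomials (mod 13): C(3,2) = 3; C(1,10) = 0 (k_i > n_i)
Product: 3 × 0 = 0 ≡ 0 (mod 13)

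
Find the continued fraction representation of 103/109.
[0; 1, 17, 6]

Euclidean algorithm steps:
103 = 0 × 109 + 103
109 = 1 × 103 + 6
103 = 17 × 6 + 1
6 = 6 × 1 + 0
Continued fraction: [0; 1, 17, 6]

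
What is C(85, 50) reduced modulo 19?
0

Using Lucas' theorem:
Write n=85 and k=50 in base 19:
n in base 19: [4, 9]
k in base 19: [2, 12]
C(85,50) mod 19 = ∏ C(n_i, k_i) mod 19
Digit binomials (mod 19): C(4,2) = 6; C(9,12) = 0 (k_i > n_i)
Product: 6 × 0 = 0 ≡ 0 (mod 19)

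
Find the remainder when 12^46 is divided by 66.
12

Repeated squaring. Binary of 46 = 101110.
12^1 ≡ 12 (mod 66); 12^2 ≡ 12 (mod 66); 12^4 ≡ 12 (mod 66); 12^8 ≡ 12 (mod 66); 12^16 ≡ 12 (mod 66); 12^32 ≡ 12 (mod 66)
12^46 = 12^2 × 12^4 × 12^8 × 12^32 ≡ 12 (mod 66)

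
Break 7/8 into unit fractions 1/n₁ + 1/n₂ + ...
1/2 + 1/3 + 1/24

Greedy algorithm:
7/8: ceiling(8/7) = 2, use 1/2
3/8: ceiling(8/3) = 3, use 1/3
1/24: ceiling(24/1) = 24, use 1/24
Result: 7/8 = 1/2 + 1/3 + 1/24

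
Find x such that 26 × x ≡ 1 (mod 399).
353

gcd(26, 399) = 1, so the inverse exists.
Extended Euclidean algorithm on (399, 26):
399 = 15 × 26 + 9  ⟹  9 = (1)·399 + (-15)·26
26 = 2 × 9 + 8  ⟹  8 = (-2)·399 + (31)·26
9 = 1 × 8 + 1  ⟹  1 = (3)·399 + (-46)·26
So (-46)·26 ≡ 1 (mod 399), i.e. 26^(-1) ≡ -46 ≡ 353 (mod 399).
Check: 26 × 353 = 9178 ≡ 1 (mod 399)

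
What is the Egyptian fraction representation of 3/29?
1/10 + 1/290

Greedy algorithm:
3/29: ceiling(29/3) = 10, use 1/10
1/290: ceiling(290/1) = 290, use 1/290
Result: 3/29 = 1/10 + 1/290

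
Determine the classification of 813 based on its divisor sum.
deficient

Proper divisors of 813: sum = 1 + 3 + 271 = 275
Since 275 < 813, 813 is deficient.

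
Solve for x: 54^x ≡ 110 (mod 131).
49

Baby-step giant-step with step n = ⌈√131⌉ = 12.
Baby steps 54^j mod 131 (j:value) for j=0..11: 0:1, 1:54, 2:34, 3:2, 4:108, 5:68, 6:4, 7:85, 8:5, 9:8, 10:39, 11:10.
Giant-step multiplier: 54^(-12) ≡ 54^(130-12) = 54^118 ≡ 41 (mod 131).
Giant steps γ_i = 110·41^i mod 131: γ_0=110, γ_1=56, γ_2=69, γ_3=78, γ_4=54 (in table at j=1).
x = i·n + j = 4·12 + 1 = 49.
Check: 54^49 ≡ 110 (mod 131).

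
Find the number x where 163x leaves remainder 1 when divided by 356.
83

gcd(163, 356) = 1, so the inverse exists.
Extended Euclidean algorithm on (356, 163):
356 = 2 × 163 + 30  ⟹  30 = (1)·356 + (-2)·163
163 = 5 × 30 + 13  ⟹  13 = (-5)·356 + (11)·163
30 = 2 × 13 + 4  ⟹  4 = (11)·356 + (-24)·163
13 = 3 × 4 + 1  ⟹  1 = (-38)·356 + (83)·163
So (83)·163 ≡ 1 (mod 356), i.e. 163^(-1) ≡ 83 (mod 356).
Check: 163 × 83 = 13529 ≡ 1 (mod 356)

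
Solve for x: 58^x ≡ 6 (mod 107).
15

Baby-step giant-step with step n = ⌈√107⌉ = 11.
Baby steps 58^j mod 107 (j:value) for j=0..10: 0:1, 1:58, 2:47, 3:51, 4:69, 5:43, 6:33, 7:95, 8:53, 9:78, 10:30.
Giant-step multiplier: 58^(-11) ≡ 58^(106-11) = 58^95 ≡ 65 (mod 107).
Giant steps γ_i = 6·65^i mod 107: γ_0=6, γ_1=69 (in table at j=4).
x = i·n + j = 1·11 + 4 = 15.
Check: 58^15 ≡ 6 (mod 107).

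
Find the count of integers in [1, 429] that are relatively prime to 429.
240

429 = 3 × 11 × 13
φ(n) = n × ∏(1 - 1/p) for each prime p dividing n
φ(429) = 429 × (1 - 1/3) × (1 - 1/11) × (1 - 1/13) = 240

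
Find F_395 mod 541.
169

Matrix identity: Q^n = [[F_(n+1), F_n], [F_n, F_(n-1)]] with Q = [[1,1],[1,0]].
n = 395 = 110001011₂. Square-and-multiply, entries mod 541:
Q^1 = [[1,1],[1,0]]
Q^3 = (Q^1)²·Q = [[3,2],[2,1]]
Q^6 = (Q^3)² = [[13,8],[8,5]]
Q^12 = (Q^6)² = [[233,144],[144,89]]
Q^24 = (Q^12)² = [[367,383],[383,525]]
Q^49 = (Q^24)²·Q = [[323,58],[58,265]]
Q^98 = (Q^49)² = [[34,21],[21,13]]
Q^197 = (Q^98)²·Q = [[420,515],[515,446]]
Q^395 = (Q^197)²·Q = [[375,169],[169,206]]
F_395 mod 541 = Q^395[0][1] = 169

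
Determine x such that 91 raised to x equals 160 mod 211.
209

Baby-step giant-step with step n = ⌈√211⌉ = 15.
Baby steps 91^j mod 211 (j:value) for j=0..14: 0:1, 1:91, 2:52, 3:90, 4:172, 5:38, 6:82, 7:77, 8:44, 9:206, 10:178, 11:162, 12:183, 13:195, 14:21.
Giant-step multiplier: 91^(-15) ≡ 91^(210-15) = 91^195 ≡ 88 (mod 211).
Giant steps γ_i = 160·88^i mod 211: γ_0=160, γ_1=154, γ_2=48, γ_3=4, γ_4=141, γ_5=170, γ_6=190, γ_7=51, γ_8=57, γ_9=163, γ_10=207, γ_11=70, γ_12=41, γ_13=21 (in table at j=14).
x = i·n + j = 13·15 + 14 = 209.
Check: 91^209 ≡ 160 (mod 211).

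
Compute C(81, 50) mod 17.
0

Using Lucas' theorem:
Write n=81 and k=50 in base 17:
n in base 17: [4, 13]
k in base 17: [2, 16]
C(81,50) mod 17 = ∏ C(n_i, k_i) mod 17
Digit binomials (mod 17): C(4,2) = 6; C(13,16) = 0 (k_i > n_i)
Product: 6 × 0 = 0 ≡ 0 (mod 17)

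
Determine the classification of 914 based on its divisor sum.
deficient

Proper divisors of 914: sum = 1 + 2 + 457 = 460
Since 460 < 914, 914 is deficient.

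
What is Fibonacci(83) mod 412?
281

Matrix identity: Q^n = [[F_(n+1), F_n], [F_n, F_(n-1)]] with Q = [[1,1],[1,0]].
n = 83 = 1010011₂. Square-and-multiply, entries mod 412:
Q^1 = [[1,1],[1,0]]
Q^2 = (Q^1)² = [[2,1],[1,1]]
Q^5 = (Q^2)²·Q = [[8,5],[5,3]]
Q^10 = (Q^5)² = [[89,55],[55,34]]
Q^20 = (Q^10)² = [[234,173],[173,61]]
Q^41 = (Q^20)²·Q = [[172,225],[225,359]]
Q^83 = (Q^41)²·Q = [[276,281],[281,407]]
F_83 mod 412 = Q^83[0][1] = 281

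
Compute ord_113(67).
112

113 is prime, so ord(67) divides φ(113) = 112.
Divisors of 112: 1, 2, 4, 7, 8, 14, 16, 28, 56, 112.
Repeated squaring: 67^1 ≡ 67, 67^2 ≡ 82, 67^4 ≡ 57, 67^8 ≡ 85, 67^16 ≡ 106, 67^32 ≡ 49, 67^64 ≡ 28 (mod 113).
Test 67^d mod 113 for each divisor d in increasing order:
67^1 ≡ 67
67^2 ≡ 82
67^4 ≡ 57
67^7 = 67^4·67^2·67^1 ≡ 35
67^8 ≡ 85
67^14 = 67^8·67^4·67^2 ≡ 95
67^16 ≡ 106
67^28 = 67^16·67^8·67^4 ≡ 98
67^56 = 67^32·67^16·67^8 ≡ 112
67^112 = 67^64·67^32·67^16 ≡ 1  ← first divisor giving 1
The order is 112.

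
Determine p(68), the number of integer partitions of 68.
3087735

p(n) counts ways to write n as a sum of positive integers (order ignored).
Euler's pentagonal recurrence: p(k) = p(k-1) + p(k-2) - p(k-5) - p(k-7) + p(k-12) + p(k-15) - ... (offsets j(3j∓1)/2, signs ++--, p(0)=1, p(<0)=0).
DP table for k = 0..67: p(0)=1, p(1)=1, p(2)=2, p(3)=3, p(4)=5, p(5)=7, p(6)=11, p(7)=15, p(8)=22, p(9)=30, p(10)=42, p(11)=56, p(12)=77, p(13)=101, p(14)=135, p(15)=176, p(16)=231, p(17)=297, p(18)=385, p(19)=490, p(20)=627, p(21)=792, p(22)=1002, p(23)=1255, p(24)=1575, p(25)=1958, p(26)=2436, p(27)=3010, p(28)=3718, p(29)=4565, p(30)=5604, p(31)=6842, p(32)=8349, p(33)=10143, p(34)=12310, p(35)=14883, p(36)=17977, p(37)=21637, p(38)=26015, p(39)=31185, p(40)=37338, p(41)=44583, p(42)=53174, p(43)=63261, p(44)=75175, p(45)=89134, p(46)=105558, p(47)=124754, p(48)=147273, p(49)=173525, p(50)=204226, p(51)=239943, p(52)=281589, p(53)=329931, p(54)=386155, p(55)=451276, p(56)=526823, p(57)=614154, p(58)=715220, p(59)=831820, p(60)=966467, p(61)=1121505, p(62)=1300156, p(63)=1505499, p(64)=1741630, p(65)=2012558, p(66)=2323520, p(67)=2679689.
Final step: p(68) = p(67) + p(66) - p(63) - p(61) + p(56) + p(53) - p(46) - p(42) + p(33) + p(28) - p(17) - p(11)
= 2679689 + 2323520 - 1505499 - 1121505 + 526823 + 329931 - 105558 - 53174 + 10143 + 3718 - 297 - 56
= 3087735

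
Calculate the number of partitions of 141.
16670689208

p(n) counts ways to write n as a sum of positive integers (order ignored).
Euler's pentagonal recurrence: p(k) = p(k-1) + p(k-2) - p(k-5) - p(k-7) + p(k-12) + p(k-15) - ... (offsets j(3j∓1)/2, signs ++--, p(0)=1, p(<0)=0).
DP table for k = 0..140: p(0)=1, p(1)=1, p(2)=2, p(3)=3, p(4)=5, p(5)=7, p(6)=11, p(7)=15, p(8)=22, p(9)=30, p(10)=42, p(11)=56, p(12)=77, p(13)=101, p(14)=135, p(15)=176, p(16)=231, p(17)=297, p(18)=385, p(19)=490, p(20)=627, p(21)=792, p(22)=1002, p(23)=1255, p(24)=1575, p(25)=1958, p(26)=2436, p(27)=3010, p(28)=3718, p(29)=4565, p(30)=5604, p(31)=6842, p(32)=8349, p(33)=10143, p(34)=12310, p(35)=14883, p(36)=17977, p(37)=21637, p(38)=26015, p(39)=31185, p(40)=37338, p(41)=44583, p(42)=53174, p(43)=63261, p(44)=75175, p(45)=89134, p(46)=105558, p(47)=124754, p(48)=147273, p(49)=173525, p(50)=204226, p(51)=239943, p(52)=281589, p(53)=329931, p(54)=386155, p(55)=451276, p(56)=526823, p(57)=614154, p(58)=715220, p(59)=831820, p(60)=966467, p(61)=1121505, p(62)=1300156, p(63)=1505499, p(64)=1741630, p(65)=2012558, p(66)=2323520, p(67)=2679689, p(68)=3087735, p(69)=3554345, p(70)=4087968, p(71)=4697205, p(72)=5392783, p(73)=6185689, p(74)=7089500, p(75)=8118264, p(76)=9289091, p(77)=10619863, p(78)=12132164, p(79)=13848650, p(80)=15796476, p(81)=18004327, p(82)=20506255, p(83)=23338469, p(84)=26543660, p(85)=30167357, p(86)=34262962, p(87)=38887673, p(88)=44108109, p(89)=49995925, p(90)=56634173, p(91)=64112359, p(92)=72533807, p(93)=82010177, p(94)=92669720, p(95)=104651419, p(96)=118114304, p(97)=133230930, p(98)=150198136, p(99)=169229875, p(100)=190569292, p(101)=214481126, p(102)=241265379, p(103)=271248950, p(104)=304801365, p(105)=342325709, p(106)=384276336, p(107)=431149389, p(108)=483502844, p(109)=541946240, p(110)=607163746, p(111)=679903203, p(112)=761002156, p(113)=851376628, p(114)=952050665, p(115)=1064144451, p(116)=1188908248, p(117)=1327710076, p(118)=1482074143, p(119)=1653668665, p(120)=1844349560, p(121)=2056148051, p(122)=2291320912, p(123)=2552338241, p(124)=2841940500, p(125)=3163127352, p(126)=3519222692, p(127)=3913864295, p(128)=4351078600, p(129)=4835271870, p(130)=5371315400, p(131)=5964539504, p(132)=6620830889, p(133)=7346629512, p(134)=8149040695, p(135)=9035836076, p(136)=10015581680, p(137)=11097645016, p(138)=12292341831, p(139)=13610949895, p(140)=15065878135.
Final step: p(141) = p(140) + p(139) - p(136) - p(134) + p(129) + p(126) - p(119) - p(115) + p(106) + p(101) - p(90) - p(84) + p(71) + p(64) - p(49) - p(41) + p(24) + p(15)
= 15065878135 + 13610949895 - 10015581680 - 8149040695 + 4835271870 + 3519222692 - 1653668665 - 1064144451 + 384276336 + 214481126 - 56634173 - 26543660 + 4697205 + 1741630 - 173525 - 44583 + 1575 + 176
= 16670689208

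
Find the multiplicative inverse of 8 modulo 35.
22

gcd(8, 35) = 1, so the inverse exists.
Extended Euclidean algorithm on (35, 8):
35 = 4 × 8 + 3  ⟹  3 = (1)·35 + (-4)·8
8 = 2 × 3 + 2  ⟹  2 = (-2)·35 + (9)·8
3 = 1 × 2 + 1  ⟹  1 = (3)·35 + (-13)·8
So (-13)·8 ≡ 1 (mod 35), i.e. 8^(-1) ≡ -13 ≡ 22 (mod 35).
Check: 8 × 22 = 176 ≡ 1 (mod 35)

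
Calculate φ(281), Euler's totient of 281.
280

281 = 281
φ(n) = n × ∏(1 - 1/p) for each prime p dividing n
φ(281) = 281 × (1 - 1/281) = 280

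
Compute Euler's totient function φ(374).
160

374 = 2 × 11 × 17
φ(n) = n × ∏(1 - 1/p) for each prime p dividing n
φ(374) = 374 × (1 - 1/2) × (1 - 1/11) × (1 - 1/17) = 160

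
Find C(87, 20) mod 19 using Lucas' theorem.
6

Using Lucas' theorem:
Write n=87 and k=20 in base 19:
n in base 19: [4, 11]
k in base 19: [1, 1]
C(87,20) mod 19 = ∏ C(n_i, k_i) mod 19
Digit binomials (mod 19): C(4,1) = 4; C(11,1) = 11
Product: 4 × 11 = 44 ≡ 6 (mod 19)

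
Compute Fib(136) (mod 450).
177

Matrix identity: Q^n = [[F_(n+1), F_n], [F_n, F_(n-1)]] with Q = [[1,1],[1,0]].
n = 136 = 10001000₂. Square-and-multiply, entries mod 450:
Q^1 = [[1,1],[1,0]]
Q^2 = (Q^1)² = [[2,1],[1,1]]
Q^4 = (Q^2)² = [[5,3],[3,2]]
Q^8 = (Q^4)² = [[34,21],[21,13]]
Q^17 = (Q^8)²·Q = [[334,247],[247,87]]
Q^34 = (Q^17)² = [[215,37],[37,178]]
Q^68 = (Q^34)² = [[344,141],[141,203]]
Q^136 = (Q^68)² = [[67,177],[177,340]]
F_136 mod 450 = Q^136[0][1] = 177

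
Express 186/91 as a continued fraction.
[2; 22, 1, 3]

Euclidean algorithm steps:
186 = 2 × 91 + 4
91 = 22 × 4 + 3
4 = 1 × 3 + 1
3 = 3 × 1 + 0
Continued fraction: [2; 22, 1, 3]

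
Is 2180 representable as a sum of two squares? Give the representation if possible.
8² + 46² (a=8, b=46)

Factorization: 2180 = 2^2 × 5 × 109
By Fermat: n is sum of two squares iff every prime p ≡ 3 (mod 4) appears to even power.
All primes ≡ 3 (mod 4) appear to even power.
Search a = 0, 1, 2, … for 2180 - a² a perfect square: first hit at a = 8: 2180 - 64 = 2116 = 46².
2180 = 8² + 46² = 64 + 2116 ✓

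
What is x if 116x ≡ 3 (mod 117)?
x ≡ 114 (mod 117)

gcd(116, 117) = 1, which divides 3, so solutions exist.
Find 116^(-1) mod 117 by the extended Euclidean algorithm:
117 = 1 × 116 + 1  ⟹  1 = (1)·117 + (-1)·116
So (-1)·116 ≡ 1 (mod 117), i.e. 116^(-1) ≡ -1 ≡ 116 (mod 117).
x ≡ 116 × 3 = 348 ≡ 114 (mod 117).
Check: 116 × 114 = 13224 ≡ 3 (mod 117).
Unique solution: x ≡ 114 (mod 117)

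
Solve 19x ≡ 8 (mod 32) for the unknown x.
x ≡ 24 (mod 32)

gcd(19, 32) = 1, which divides 8, so solutions exist.
Find 19^(-1) mod 32 by the extended Euclidean algorithm:
32 = 1 × 19 + 13  ⟹  13 = (1)·32 + (-1)·19
19 = 1 × 13 + 6  ⟹  6 = (-1)·32 + (2)·19
13 = 2 × 6 + 1  ⟹  1 = (3)·32 + (-5)·19
So (-5)·19 ≡ 1 (mod 32), i.e. 19^(-1) ≡ -5 ≡ 27 (mod 32).
x ≡ 27 × 8 = 216 ≡ 24 (mod 32).
Check: 19 × 24 = 456 ≡ 8 (mod 32).
Unique solution: x ≡ 24 (mod 32)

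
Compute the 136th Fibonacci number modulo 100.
27

Matrix identity: Q^n = [[F_(n+1), F_n], [F_n, F_(n-1)]] with Q = [[1,1],[1,0]].
n = 136 = 10001000₂. Square-and-multiply, entries mod 100:
Q^1 = [[1,1],[1,0]]
Q^2 = (Q^1)² = [[2,1],[1,1]]
Q^4 = (Q^2)² = [[5,3],[3,2]]
Q^8 = (Q^4)² = [[34,21],[21,13]]
Q^17 = (Q^8)²·Q = [[84,97],[97,87]]
Q^34 = (Q^17)² = [[65,87],[87,78]]
Q^68 = (Q^34)² = [[94,41],[41,53]]
Q^136 = (Q^68)² = [[17,27],[27,90]]
F_136 mod 100 = Q^136[0][1] = 27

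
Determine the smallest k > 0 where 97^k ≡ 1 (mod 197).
98

197 is prime, so ord(97) divides φ(197) = 196.
Divisors of 196: 1, 2, 4, 7, 14, 28, 49, 98, 196.
Repeated squaring: 97^1 ≡ 97, 97^2 ≡ 150, 97^4 ≡ 42, 97^8 ≡ 188, 97^16 ≡ 81, 97^32 ≡ 60, 97^64 ≡ 54, 97^128 ≡ 158 (mod 197).
Test 97^d mod 197 for each divisor d in increasing order:
97^1 ≡ 97
97^2 ≡ 150
97^4 ≡ 42
97^7 = 97^4·97^2·97^1 ≡ 6
97^14 = 97^8·97^4·97^2 ≡ 36
97^28 = 97^16·97^8·97^4 ≡ 114
97^49 = 97^32·97^16·97^1 ≡ 196
97^98 = 97^64·97^32·97^2 ≡ 1  ← first divisor giving 1
The order is 98.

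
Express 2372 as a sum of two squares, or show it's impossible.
16² + 46² (a=16, b=46)

Factorization: 2372 = 2^2 × 593
By Fermat: n is sum of two squares iff every prime p ≡ 3 (mod 4) appears to even power.
All primes ≡ 3 (mod 4) appear to even power.
Search a = 0, 1, 2, … for 2372 - a² a perfect square: first hit at a = 16: 2372 - 256 = 2116 = 46².
2372 = 16² + 46² = 256 + 2116 ✓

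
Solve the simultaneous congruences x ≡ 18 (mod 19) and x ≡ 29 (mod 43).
588

Using Chinese Remainder Theorem:
M = 19 × 43 = 817
M1 = 43, M2 = 19
y1 = 43^(-1) mod 19 = 4
y2 = 19^(-1) mod 43 = 34
x = (18×43×4 + 29×19×34) mod 817 = 588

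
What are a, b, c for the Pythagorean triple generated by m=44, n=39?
(415, 3432, 3457)

Euclid's formula: a = m² - n², b = 2mn, c = m² + n²
m = 44, n = 39
a = 44² - 39² = 1936 - 1521 = 415
b = 2 × 44 × 39 = 3432
c = 44² + 39² = 1936 + 1521 = 3457
Verification: 415² + 3432² = 172225 + 11778624 = 11950849 = 3457² ✓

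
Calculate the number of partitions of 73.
6185689

p(n) counts ways to write n as a sum of positive integers (order ignored).
Euler's pentagonal recurrence: p(k) = p(k-1) + p(k-2) - p(k-5) - p(k-7) + p(k-12) + p(k-15) - ... (offsets j(3j∓1)/2, signs ++--, p(0)=1, p(<0)=0).
DP table for k = 0..72: p(0)=1, p(1)=1, p(2)=2, p(3)=3, p(4)=5, p(5)=7, p(6)=11, p(7)=15, p(8)=22, p(9)=30, p(10)=42, p(11)=56, p(12)=77, p(13)=101, p(14)=135, p(15)=176, p(16)=231, p(17)=297, p(18)=385, p(19)=490, p(20)=627, p(21)=792, p(22)=1002, p(23)=1255, p(24)=1575, p(25)=1958, p(26)=2436, p(27)=3010, p(28)=3718, p(29)=4565, p(30)=5604, p(31)=6842, p(32)=8349, p(33)=10143, p(34)=12310, p(35)=14883, p(36)=17977, p(37)=21637, p(38)=26015, p(39)=31185, p(40)=37338, p(41)=44583, p(42)=53174, p(43)=63261, p(44)=75175, p(45)=89134, p(46)=105558, p(47)=124754, p(48)=147273, p(49)=173525, p(50)=204226, p(51)=239943, p(52)=281589, p(53)=329931, p(54)=386155, p(55)=451276, p(56)=526823, p(57)=614154, p(58)=715220, p(59)=831820, p(60)=966467, p(61)=1121505, p(62)=1300156, p(63)=1505499, p(64)=1741630, p(65)=2012558, p(66)=2323520, p(67)=2679689, p(68)=3087735, p(69)=3554345, p(70)=4087968, p(71)=4697205, p(72)=5392783.
Final step: p(73) = p(72) + p(71) - p(68) - p(66) + p(61) + p(58) - p(51) - p(47) + p(38) + p(33) - p(22) - p(16) + p(3)
= 5392783 + 4697205 - 3087735 - 2323520 + 1121505 + 715220 - 239943 - 124754 + 26015 + 10143 - 1002 - 231 + 3
= 6185689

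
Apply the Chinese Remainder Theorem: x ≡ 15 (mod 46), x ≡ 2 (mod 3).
107

Using Chinese Remainder Theorem:
M = 46 × 3 = 138
M1 = 3, M2 = 46
y1 = 3^(-1) mod 46 = 31
y2 = 46^(-1) mod 3 = 1
x = (15×3×31 + 2×46×1) mod 138 = 107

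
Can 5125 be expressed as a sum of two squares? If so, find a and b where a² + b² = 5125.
15² + 70² (a=15, b=70)

Factorization: 5125 = 5^3 × 41
By Fermat: n is sum of two squares iff every prime p ≡ 3 (mod 4) appears to even power.
All primes ≡ 3 (mod 4) appear to even power.
Search a = 0, 1, 2, … for 5125 - a² a perfect square: first hit at a = 15: 5125 - 225 = 4900 = 70².
5125 = 15² + 70² = 225 + 4900 ✓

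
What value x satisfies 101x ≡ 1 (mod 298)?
239

gcd(101, 298) = 1, so the inverse exists.
Extended Euclidean algorithm on (298, 101):
298 = 2 × 101 + 96  ⟹  96 = (1)·298 + (-2)·101
101 = 1 × 96 + 5  ⟹  5 = (-1)·298 + (3)·101
96 = 19 × 5 + 1  ⟹  1 = (20)·298 + (-59)·101
So (-59)·101 ≡ 1 (mod 298), i.e. 101^(-1) ≡ -59 ≡ 239 (mod 298).
Check: 101 × 239 = 24139 ≡ 1 (mod 298)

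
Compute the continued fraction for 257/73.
[3; 1, 1, 11, 1, 2]

Euclidean algorithm steps:
257 = 3 × 73 + 38
73 = 1 × 38 + 35
38 = 1 × 35 + 3
35 = 11 × 3 + 2
3 = 1 × 2 + 1
2 = 2 × 1 + 0
Continued fraction: [3; 1, 1, 11, 1, 2]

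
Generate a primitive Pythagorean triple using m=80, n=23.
(5871, 3680, 6929)

Euclid's formula: a = m² - n², b = 2mn, c = m² + n²
m = 80, n = 23
a = 80² - 23² = 6400 - 529 = 5871
b = 2 × 80 × 23 = 3680
c = 80² + 23² = 6400 + 529 = 6929
Verification: 5871² + 3680² = 34468641 + 13542400 = 48011041 = 6929² ✓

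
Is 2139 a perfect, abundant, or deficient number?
deficient

Proper divisors of 2139: sum = 1 + 3 + 23 + 31 + 69 + 93 + 713 = 933
Since 933 < 2139, 2139 is deficient.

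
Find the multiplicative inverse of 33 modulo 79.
12

gcd(33, 79) = 1, so the inverse exists.
Extended Euclidean algorithm on (79, 33):
79 = 2 × 33 + 13  ⟹  13 = (1)·79 + (-2)·33
33 = 2 × 13 + 7  ⟹  7 = (-2)·79 + (5)·33
13 = 1 × 7 + 6  ⟹  6 = (3)·79 + (-7)·33
7 = 1 × 6 + 1  ⟹  1 = (-5)·79 + (12)·33
So (12)·33 ≡ 1 (mod 79), i.e. 33^(-1) ≡ 12 (mod 79).
Check: 33 × 12 = 396 ≡ 1 (mod 79)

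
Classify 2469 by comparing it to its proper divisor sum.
deficient

Proper divisors of 2469: sum = 1 + 3 + 823 = 827
Since 827 < 2469, 2469 is deficient.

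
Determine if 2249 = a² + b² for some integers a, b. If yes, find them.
20² + 43² (a=20, b=43)

Factorization: 2249 = 13 × 173
By Fermat: n is sum of two squares iff every prime p ≡ 3 (mod 4) appears to even power.
All primes ≡ 3 (mod 4) appear to even power.
Search a = 0, 1, 2, … for 2249 - a² a perfect square: first hit at a = 20: 2249 - 400 = 1849 = 43².
2249 = 20² + 43² = 400 + 1849 ✓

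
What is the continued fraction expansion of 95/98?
[0; 1, 31, 1, 2]

Euclidean algorithm steps:
95 = 0 × 98 + 95
98 = 1 × 95 + 3
95 = 31 × 3 + 2
3 = 1 × 2 + 1
2 = 2 × 1 + 0
Continued fraction: [0; 1, 31, 1, 2]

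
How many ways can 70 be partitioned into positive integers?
4087968

p(n) counts ways to write n as a sum of positive integers (order ignored).
Euler's pentagonal recurrence: p(k) = p(k-1) + p(k-2) - p(k-5) - p(k-7) + p(k-12) + p(k-15) - ... (offsets j(3j∓1)/2, signs ++--, p(0)=1, p(<0)=0).
DP table for k = 0..69: p(0)=1, p(1)=1, p(2)=2, p(3)=3, p(4)=5, p(5)=7, p(6)=11, p(7)=15, p(8)=22, p(9)=30, p(10)=42, p(11)=56, p(12)=77, p(13)=101, p(14)=135, p(15)=176, p(16)=231, p(17)=297, p(18)=385, p(19)=490, p(20)=627, p(21)=792, p(22)=1002, p(23)=1255, p(24)=1575, p(25)=1958, p(26)=2436, p(27)=3010, p(28)=3718, p(29)=4565, p(30)=5604, p(31)=6842, p(32)=8349, p(33)=10143, p(34)=12310, p(35)=14883, p(36)=17977, p(37)=21637, p(38)=26015, p(39)=31185, p(40)=37338, p(41)=44583, p(42)=53174, p(43)=63261, p(44)=75175, p(45)=89134, p(46)=105558, p(47)=124754, p(48)=147273, p(49)=173525, p(50)=204226, p(51)=239943, p(52)=281589, p(53)=329931, p(54)=386155, p(55)=451276, p(56)=526823, p(57)=614154, p(58)=715220, p(59)=831820, p(60)=966467, p(61)=1121505, p(62)=1300156, p(63)=1505499, p(64)=1741630, p(65)=2012558, p(66)=2323520, p(67)=2679689, p(68)=3087735, p(69)=3554345.
Final step: p(70) = p(69) + p(68) - p(65) - p(63) + p(58) + p(55) - p(48) - p(44) + p(35) + p(30) - p(19) - p(13) + p(0)
= 3554345 + 3087735 - 2012558 - 1505499 + 715220 + 451276 - 147273 - 75175 + 14883 + 5604 - 490 - 101 + 1
= 4087968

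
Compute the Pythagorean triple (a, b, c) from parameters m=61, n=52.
(1017, 6344, 6425)

Euclid's formula: a = m² - n², b = 2mn, c = m² + n²
m = 61, n = 52
a = 61² - 52² = 3721 - 2704 = 1017
b = 2 × 61 × 52 = 6344
c = 61² + 52² = 3721 + 2704 = 6425
Verification: 1017² + 6344² = 1034289 + 40246336 = 41280625 = 6425² ✓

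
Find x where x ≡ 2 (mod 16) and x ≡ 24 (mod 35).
514

Using Chinese Remainder Theorem:
M = 16 × 35 = 560
M1 = 35, M2 = 16
y1 = 35^(-1) mod 16 = 11
y2 = 16^(-1) mod 35 = 11
x = (2×35×11 + 24×16×11) mod 560 = 514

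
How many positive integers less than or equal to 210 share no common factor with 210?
48

210 = 2 × 3 × 5 × 7
φ(n) = n × ∏(1 - 1/p) for each prime p dividing n
φ(210) = 210 × (1 - 1/2) × (1 - 1/3) × (1 - 1/5) × (1 - 1/7) = 48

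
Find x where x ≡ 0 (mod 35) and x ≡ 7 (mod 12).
175

Using Chinese Remainder Theorem:
M = 35 × 12 = 420
M1 = 12, M2 = 35
y1 = 12^(-1) mod 35 = 3
y2 = 35^(-1) mod 12 = 11
x = (0×12×3 + 7×35×11) mod 420 = 175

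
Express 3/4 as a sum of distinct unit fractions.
1/2 + 1/4

Greedy algorithm:
3/4: ceiling(4/3) = 2, use 1/2
1/4: ceiling(4/1) = 4, use 1/4
Result: 3/4 = 1/2 + 1/4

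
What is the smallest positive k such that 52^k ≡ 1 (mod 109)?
108

109 is prime, so ord(52) divides φ(109) = 108.
Divisors of 108: 1, 2, 3, 4, 6, 9, 12, 18, 27, 36, 54, 108.
Repeated squaring: 52^1 ≡ 52, 52^2 ≡ 88, 52^4 ≡ 5, 52^8 ≡ 25, 52^16 ≡ 80, 52^32 ≡ 78, 52^64 ≡ 89 (mod 109).
Test 52^d mod 109 for each divisor d in increasing order:
52^1 ≡ 52
52^2 ≡ 88
52^3 = 52^2·52^1 ≡ 107
52^4 ≡ 5
52^6 = 52^4·52^2 ≡ 4
52^9 = 52^8·52^1 ≡ 101
52^12 = 52^8·52^4 ≡ 16
52^18 = 52^16·52^2 ≡ 64
52^27 = 52^16·52^8·52^2·52^1 ≡ 33
52^36 = 52^32·52^4 ≡ 63
52^54 = 52^32·52^16·52^4·52^2 ≡ 108
52^108 = 52^64·52^32·52^8·52^4 ≡ 1  ← first divisor giving 1
The order is 108.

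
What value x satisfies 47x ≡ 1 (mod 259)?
248

gcd(47, 259) = 1, so the inverse exists.
Extended Euclidean algorithm on (259, 47):
259 = 5 × 47 + 24  ⟹  24 = (1)·259 + (-5)·47
47 = 1 × 24 + 23  ⟹  23 = (-1)·259 + (6)·47
24 = 1 × 23 + 1  ⟹  1 = (2)·259 + (-11)·47
So (-11)·47 ≡ 1 (mod 259), i.e. 47^(-1) ≡ -11 ≡ 248 (mod 259).
Check: 47 × 248 = 11656 ≡ 1 (mod 259)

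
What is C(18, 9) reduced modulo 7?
5

Using Lucas' theorem:
Write n=18 and k=9 in base 7:
n in base 7: [2, 4]
k in base 7: [1, 2]
C(18,9) mod 7 = ∏ C(n_i, k_i) mod 7
Digit binomials (mod 7): C(2,1) = 2; C(4,2) = 6
Product: 2 × 6 = 12 ≡ 5 (mod 7)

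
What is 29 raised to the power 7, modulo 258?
179

Repeated squaring. Binary of 7 = 111.
29^1 ≡ 29 (mod 258); 29^2 ≡ 67 (mod 258); 29^4 ≡ 103 (mod 258)
29^7 = 29^1 × 29^2 × 29^4 ≡ 179 (mod 258)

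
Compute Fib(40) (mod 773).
550

Matrix identity: Q^n = [[F_(n+1), F_n], [F_n, F_(n-1)]] with Q = [[1,1],[1,0]].
n = 40 = 101000₂. Square-and-multiply, entries mod 773:
Q^1 = [[1,1],[1,0]]
Q^2 = (Q^1)² = [[2,1],[1,1]]
Q^5 = (Q^2)²·Q = [[8,5],[5,3]]
Q^10 = (Q^5)² = [[89,55],[55,34]]
Q^20 = (Q^10)² = [[124,581],[581,316]]
Q^40 = (Q^20)² = [[449,550],[550,672]]
F_40 mod 773 = Q^40[0][1] = 550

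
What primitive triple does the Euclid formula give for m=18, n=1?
(323, 36, 325)

Euclid's formula: a = m² - n², b = 2mn, c = m² + n²
m = 18, n = 1
a = 18² - 1² = 324 - 1 = 323
b = 2 × 18 × 1 = 36
c = 18² + 1² = 324 + 1 = 325
Verification: 323² + 36² = 104329 + 1296 = 105625 = 325² ✓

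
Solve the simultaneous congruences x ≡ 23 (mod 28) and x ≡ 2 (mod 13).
275

Using Chinese Remainder Theorem:
M = 28 × 13 = 364
M1 = 13, M2 = 28
y1 = 13^(-1) mod 28 = 13
y2 = 28^(-1) mod 13 = 7
x = (23×13×13 + 2×28×7) mod 364 = 275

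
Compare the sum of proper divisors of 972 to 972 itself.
abundant

Proper divisors of 972: sum = 1 + 2 + 3 + 4 + 6 + 9 + 12 + 18 + ... + 162 + 243 + 324 + 486 (17 divisors) = 1576
Since 1576 > 972, 972 is abundant.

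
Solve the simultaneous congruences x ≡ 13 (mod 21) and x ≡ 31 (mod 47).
454

Using Chinese Remainder Theorem:
M = 21 × 47 = 987
M1 = 47, M2 = 21
y1 = 47^(-1) mod 21 = 17
y2 = 21^(-1) mod 47 = 9
x = (13×47×17 + 31×21×9) mod 987 = 454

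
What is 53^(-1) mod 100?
17

gcd(53, 100) = 1, so the inverse exists.
Extended Euclidean algorithm on (100, 53):
100 = 1 × 53 + 47  ⟹  47 = (1)·100 + (-1)·53
53 = 1 × 47 + 6  ⟹  6 = (-1)·100 + (2)·53
47 = 7 × 6 + 5  ⟹  5 = (8)·100 + (-15)·53
6 = 1 × 5 + 1  ⟹  1 = (-9)·100 + (17)·53
So (17)·53 ≡ 1 (mod 100), i.e. 53^(-1) ≡ 17 (mod 100).
Check: 53 × 17 = 901 ≡ 1 (mod 100)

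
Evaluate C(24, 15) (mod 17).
0

Using Lucas' theorem:
Write n=24 and k=15 in base 17:
n in base 17: [1, 7]
k in base 17: [0, 15]
C(24,15) mod 17 = ∏ C(n_i, k_i) mod 17
Digit binomials (mod 17): C(1,0) = 1; C(7,15) = 0 (k_i > n_i)
Product: 1 × 0 = 0 ≡ 0 (mod 17)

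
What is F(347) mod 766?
291

Matrix identity: Q^n = [[F_(n+1), F_n], [F_n, F_(n-1)]] with Q = [[1,1],[1,0]].
n = 347 = 101011011₂. Square-and-multiply, entries mod 766:
Q^1 = [[1,1],[1,0]]
Q^2 = (Q^1)² = [[2,1],[1,1]]
Q^5 = (Q^2)²·Q = [[8,5],[5,3]]
Q^10 = (Q^5)² = [[89,55],[55,34]]
Q^21 = (Q^10)²·Q = [[93,222],[222,637]]
Q^43 = (Q^21)²·Q = [[151,483],[483,434]]
Q^86 = (Q^43)² = [[246,667],[667,345]]
Q^173 = (Q^86)²·Q = [[318,611],[611,473]]
Q^347 = (Q^173)²·Q = [[246,291],[291,721]]
F_347 mod 766 = Q^347[0][1] = 291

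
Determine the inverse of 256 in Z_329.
9

gcd(256, 329) = 1, so the inverse exists.
Extended Euclidean algorithm on (329, 256):
329 = 1 × 256 + 73  ⟹  73 = (1)·329 + (-1)·256
256 = 3 × 73 + 37  ⟹  37 = (-3)·329 + (4)·256
73 = 1 × 37 + 36  ⟹  36 = (4)·329 + (-5)·256
37 = 1 × 36 + 1  ⟹  1 = (-7)·329 + (9)·256
So (9)·256 ≡ 1 (mod 329), i.e. 256^(-1) ≡ 9 (mod 329).
Check: 256 × 9 = 2304 ≡ 1 (mod 329)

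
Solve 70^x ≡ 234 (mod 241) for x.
209

Baby-step giant-step with step n = ⌈√241⌉ = 16.
Baby steps 70^j mod 241 (j:value) for j=0..15: 0:1, 1:70, 2:80, 3:57, 4:134, 5:222, 6:116, 7:167, 8:122, 9:105, 10:120, 11:206, 12:201, 13:92, 14:174, 15:130.
Giant-step multiplier: 70^(-16) ≡ 70^(240-16) = 70^224 ≡ 54 (mod 241).
Giant steps γ_i = 234·54^i mod 241: γ_0=234, γ_1=104, γ_2=73, γ_3=86, γ_4=65, γ_5=136, γ_6=114, γ_7=131, γ_8=85, γ_9=11, γ_10=112, γ_11=23, γ_12=37, γ_13=70 (in table at j=1).
x = i·n + j = 13·16 + 1 = 209.
Check: 70^209 ≡ 234 (mod 241).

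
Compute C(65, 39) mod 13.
10

Using Lucas' theorem:
Write n=65 and k=39 in base 13:
n in base 13: [5, 0]
k in base 13: [3, 0]
C(65,39) mod 13 = ∏ C(n_i, k_i) mod 13
Digit binomials (mod 13): C(5,3) = 10; C(0,0) = 1
Product: 10 × 1 = 10 ≡ 10 (mod 13)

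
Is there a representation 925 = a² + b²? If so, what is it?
5² + 30² (a=5, b=30)

Factorization: 925 = 5^2 × 37
By Fermat: n is sum of two squares iff every prime p ≡ 3 (mod 4) appears to even power.
All primes ≡ 3 (mod 4) appear to even power.
Search a = 0, 1, 2, … for 925 - a² a perfect square: first hit at a = 5: 925 - 25 = 900 = 30².
925 = 5² + 30² = 25 + 900 ✓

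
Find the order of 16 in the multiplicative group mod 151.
15

151 is prime, so ord(16) divides φ(151) = 150.
Divisors of 150: 1, 2, 3, 5, 6, 10, 15, 25, 30, 50, 75, 150.
Repeated squaring: 16^1 ≡ 16, 16^2 ≡ 105, 16^4 ≡ 2, 16^8 ≡ 4, 16^16 ≡ 16, 16^32 ≡ 105, 16^64 ≡ 2, 16^128 ≡ 4 (mod 151).
Test 16^d mod 151 for each divisor d in increasing order:
16^1 ≡ 16
16^2 ≡ 105
16^3 = 16^2·16^1 ≡ 19
16^5 = 16^4·16^1 ≡ 32
16^6 = 16^4·16^2 ≡ 59
16^10 = 16^8·16^2 ≡ 118
16^15 = 16^8·16^4·16^2·16^1 ≡ 1  ← first divisor giving 1
The order is 15.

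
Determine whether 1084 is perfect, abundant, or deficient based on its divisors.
deficient

Proper divisors of 1084: sum = 1 + 2 + 4 + 271 + 542 = 820
Since 820 < 1084, 1084 is deficient.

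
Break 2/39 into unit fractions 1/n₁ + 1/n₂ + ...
1/20 + 1/780

Greedy algorithm:
2/39: ceiling(39/2) = 20, use 1/20
1/780: ceiling(780/1) = 780, use 1/780
Result: 2/39 = 1/20 + 1/780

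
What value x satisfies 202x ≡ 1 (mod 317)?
215

gcd(202, 317) = 1, so the inverse exists.
Extended Euclidean algorithm on (317, 202):
317 = 1 × 202 + 115  ⟹  115 = (1)·317 + (-1)·202
202 = 1 × 115 + 87  ⟹  87 = (-1)·317 + (2)·202
115 = 1 × 87 + 28  ⟹  28 = (2)·317 + (-3)·202
87 = 3 × 28 + 3  ⟹  3 = (-7)·317 + (11)·202
28 = 9 × 3 + 1  ⟹  1 = (65)·317 + (-102)·202
So (-102)·202 ≡ 1 (mod 317), i.e. 202^(-1) ≡ -102 ≡ 215 (mod 317).
Check: 202 × 215 = 43430 ≡ 1 (mod 317)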